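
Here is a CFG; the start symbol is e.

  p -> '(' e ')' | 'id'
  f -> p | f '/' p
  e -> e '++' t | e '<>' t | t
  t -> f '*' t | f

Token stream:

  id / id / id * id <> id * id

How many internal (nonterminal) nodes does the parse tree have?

[e [e [t [f [f [f [p id]] / [p id]] / [p id]] * [t [f [p id]]]]] <> [t [f [p id]] * [t [f [p id]]]]]

18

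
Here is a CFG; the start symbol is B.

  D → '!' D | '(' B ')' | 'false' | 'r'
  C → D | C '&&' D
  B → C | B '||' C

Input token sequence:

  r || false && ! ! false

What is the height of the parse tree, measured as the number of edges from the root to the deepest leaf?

[B [B [C [D r]]] || [C [C [D false]] && [D ! [D ! [D false]]]]]

5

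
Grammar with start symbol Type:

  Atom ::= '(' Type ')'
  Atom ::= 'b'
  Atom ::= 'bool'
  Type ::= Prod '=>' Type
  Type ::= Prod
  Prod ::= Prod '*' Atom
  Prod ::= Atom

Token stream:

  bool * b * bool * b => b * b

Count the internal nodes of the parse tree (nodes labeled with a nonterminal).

14

[Type [Prod [Prod [Prod [Prod [Atom bool]] * [Atom b]] * [Atom bool]] * [Atom b]] => [Type [Prod [Prod [Atom b]] * [Atom b]]]]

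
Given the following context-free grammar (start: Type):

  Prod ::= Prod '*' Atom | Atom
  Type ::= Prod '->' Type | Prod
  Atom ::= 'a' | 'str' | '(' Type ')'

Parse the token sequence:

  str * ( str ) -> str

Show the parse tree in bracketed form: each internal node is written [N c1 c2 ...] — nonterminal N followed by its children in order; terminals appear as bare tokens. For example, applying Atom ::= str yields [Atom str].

Type
Prod -> Type
Prod * Atom -> Type
Atom * Atom -> Type
str * Atom -> Type
str * ( Type ) -> Type
str * ( Prod ) -> Type
str * ( Atom ) -> Type
str * ( str ) -> Type
str * ( str ) -> Prod
str * ( str ) -> Atom
str * ( str ) -> str

[Type [Prod [Prod [Atom str]] * [Atom ( [Type [Prod [Atom str]]] )]] -> [Type [Prod [Atom str]]]]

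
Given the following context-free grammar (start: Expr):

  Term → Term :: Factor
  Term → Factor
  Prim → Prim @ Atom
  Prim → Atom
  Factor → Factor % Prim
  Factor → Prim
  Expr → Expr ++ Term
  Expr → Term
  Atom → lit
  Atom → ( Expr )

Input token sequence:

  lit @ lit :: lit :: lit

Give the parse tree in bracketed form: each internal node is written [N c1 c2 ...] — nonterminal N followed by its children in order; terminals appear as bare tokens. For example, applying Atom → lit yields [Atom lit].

[Expr [Term [Term [Term [Factor [Prim [Prim [Atom lit]] @ [Atom lit]]]] :: [Factor [Prim [Atom lit]]]] :: [Factor [Prim [Atom lit]]]]]

Expr
Term
Term :: Factor
Term :: Factor :: Factor
Factor :: Factor :: Factor
Prim :: Factor :: Factor
Prim @ Atom :: Factor :: Factor
Atom @ Atom :: Factor :: Factor
lit @ Atom :: Factor :: Factor
lit @ lit :: Factor :: Factor
lit @ lit :: Prim :: Factor
lit @ lit :: Atom :: Factor
lit @ lit :: lit :: Factor
lit @ lit :: lit :: Prim
lit @ lit :: lit :: Atom
lit @ lit :: lit :: lit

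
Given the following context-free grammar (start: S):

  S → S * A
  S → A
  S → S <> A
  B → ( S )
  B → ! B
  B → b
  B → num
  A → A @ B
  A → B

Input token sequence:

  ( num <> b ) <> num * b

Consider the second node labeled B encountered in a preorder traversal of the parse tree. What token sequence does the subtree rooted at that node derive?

num

[S [S [S [A [B ( [S [S [A [B num]]] <> [A [B b]]] )]]] <> [A [B num]]] * [A [B b]]]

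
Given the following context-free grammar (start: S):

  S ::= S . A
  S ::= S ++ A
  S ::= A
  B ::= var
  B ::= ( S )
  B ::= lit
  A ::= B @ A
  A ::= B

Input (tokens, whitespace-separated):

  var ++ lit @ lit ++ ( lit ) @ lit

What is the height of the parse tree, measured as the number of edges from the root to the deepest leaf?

6

[S [S [S [A [B var]]] ++ [A [B lit] @ [A [B lit]]]] ++ [A [B ( [S [A [B lit]]] )] @ [A [B lit]]]]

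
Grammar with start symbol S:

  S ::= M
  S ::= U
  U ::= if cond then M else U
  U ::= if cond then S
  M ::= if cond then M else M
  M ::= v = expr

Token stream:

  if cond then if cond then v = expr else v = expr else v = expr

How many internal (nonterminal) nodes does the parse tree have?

[S [M if cond then [M if cond then [M v = expr] else [M v = expr]] else [M v = expr]]]

6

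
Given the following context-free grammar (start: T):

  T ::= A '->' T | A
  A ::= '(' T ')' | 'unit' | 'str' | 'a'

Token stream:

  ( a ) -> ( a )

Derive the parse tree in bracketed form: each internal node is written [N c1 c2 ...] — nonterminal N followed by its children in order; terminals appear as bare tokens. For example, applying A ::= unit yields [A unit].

[T [A ( [T [A a]] )] -> [T [A ( [T [A a]] )]]]

T
A -> T
( T ) -> T
( A ) -> T
( a ) -> T
( a ) -> A
( a ) -> ( T )
( a ) -> ( A )
( a ) -> ( a )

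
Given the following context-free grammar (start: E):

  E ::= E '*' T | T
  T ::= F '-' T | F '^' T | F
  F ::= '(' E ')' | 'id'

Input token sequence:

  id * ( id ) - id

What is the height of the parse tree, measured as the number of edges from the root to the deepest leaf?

6

[E [E [T [F id]]] * [T [F ( [E [T [F id]]] )] - [T [F id]]]]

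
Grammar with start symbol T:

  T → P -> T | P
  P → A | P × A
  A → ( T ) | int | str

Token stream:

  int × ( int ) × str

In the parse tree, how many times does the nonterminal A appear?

4

[T [P [P [P [A int]] × [A ( [T [P [A int]]] )]] × [A str]]]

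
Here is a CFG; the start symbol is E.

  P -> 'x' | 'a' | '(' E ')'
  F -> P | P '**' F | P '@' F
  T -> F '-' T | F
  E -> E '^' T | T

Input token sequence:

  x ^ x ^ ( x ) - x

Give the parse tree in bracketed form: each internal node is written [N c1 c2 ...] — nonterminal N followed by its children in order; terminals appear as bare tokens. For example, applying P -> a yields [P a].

E
E ^ T
E ^ T ^ T
T ^ T ^ T
F ^ T ^ T
P ^ T ^ T
x ^ T ^ T
x ^ F ^ T
x ^ P ^ T
x ^ x ^ T
x ^ x ^ F - T
x ^ x ^ P - T
x ^ x ^ ( E ) - T
x ^ x ^ ( T ) - T
x ^ x ^ ( F ) - T
x ^ x ^ ( P ) - T
x ^ x ^ ( x ) - T
x ^ x ^ ( x ) - F
x ^ x ^ ( x ) - P
x ^ x ^ ( x ) - x

[E [E [E [T [F [P x]]]] ^ [T [F [P x]]]] ^ [T [F [P ( [E [T [F [P x]]]] )]] - [T [F [P x]]]]]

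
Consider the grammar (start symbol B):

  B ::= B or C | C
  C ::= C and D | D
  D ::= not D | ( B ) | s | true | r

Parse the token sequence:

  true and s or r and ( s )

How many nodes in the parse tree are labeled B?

[B [B [C [C [D true]] and [D s]]] or [C [C [D r]] and [D ( [B [C [D s]]] )]]]

3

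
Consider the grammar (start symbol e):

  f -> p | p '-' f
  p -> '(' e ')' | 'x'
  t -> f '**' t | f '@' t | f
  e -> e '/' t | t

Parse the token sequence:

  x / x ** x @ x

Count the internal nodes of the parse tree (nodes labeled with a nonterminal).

[e [e [t [f [p x]]]] / [t [f [p x]] ** [t [f [p x]] @ [t [f [p x]]]]]]

14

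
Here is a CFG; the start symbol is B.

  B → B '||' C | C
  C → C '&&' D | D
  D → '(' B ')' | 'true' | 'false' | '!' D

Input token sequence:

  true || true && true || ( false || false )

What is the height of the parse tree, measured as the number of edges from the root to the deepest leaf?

[B [B [B [C [D true]]] || [C [C [D true]] && [D true]]] || [C [D ( [B [B [C [D false]]] || [C [D false]]] )]]]

7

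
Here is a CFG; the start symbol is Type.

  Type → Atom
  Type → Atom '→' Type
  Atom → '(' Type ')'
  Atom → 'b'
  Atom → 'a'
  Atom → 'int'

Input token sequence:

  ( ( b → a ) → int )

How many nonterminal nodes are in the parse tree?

10

[Type [Atom ( [Type [Atom ( [Type [Atom b] → [Type [Atom a]]] )] → [Type [Atom int]]] )]]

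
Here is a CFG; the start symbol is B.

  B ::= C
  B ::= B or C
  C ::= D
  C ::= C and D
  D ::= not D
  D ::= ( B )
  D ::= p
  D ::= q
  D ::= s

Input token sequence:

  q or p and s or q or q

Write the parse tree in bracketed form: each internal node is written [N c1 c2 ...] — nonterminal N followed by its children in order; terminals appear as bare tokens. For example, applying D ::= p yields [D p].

B
B or C
B or C or C
B or C or C or C
C or C or C or C
D or C or C or C
q or C or C or C
q or C and D or C or C
q or D and D or C or C
q or p and D or C or C
q or p and s or C or C
q or p and s or D or C
q or p and s or q or C
q or p and s or q or D
q or p and s or q or q

[B [B [B [B [C [D q]]] or [C [C [D p]] and [D s]]] or [C [D q]]] or [C [D q]]]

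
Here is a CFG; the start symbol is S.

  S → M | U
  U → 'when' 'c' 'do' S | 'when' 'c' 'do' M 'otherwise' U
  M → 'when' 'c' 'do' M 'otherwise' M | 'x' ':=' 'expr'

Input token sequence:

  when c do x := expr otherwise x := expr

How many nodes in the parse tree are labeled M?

[S [M when c do [M x := expr] otherwise [M x := expr]]]

3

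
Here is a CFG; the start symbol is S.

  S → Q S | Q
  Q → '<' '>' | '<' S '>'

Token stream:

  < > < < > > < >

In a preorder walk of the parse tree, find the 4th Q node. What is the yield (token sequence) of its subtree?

< >

[S [Q < >] [S [Q < [S [Q < >]] >] [S [Q < >]]]]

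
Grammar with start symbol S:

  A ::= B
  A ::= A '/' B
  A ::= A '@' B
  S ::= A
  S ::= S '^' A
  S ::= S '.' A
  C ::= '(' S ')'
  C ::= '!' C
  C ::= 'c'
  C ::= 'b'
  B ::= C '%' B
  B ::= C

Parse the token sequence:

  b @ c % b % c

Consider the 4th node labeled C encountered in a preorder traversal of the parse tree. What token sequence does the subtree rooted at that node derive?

[S [A [A [B [C b]]] @ [B [C c] % [B [C b] % [B [C c]]]]]]

c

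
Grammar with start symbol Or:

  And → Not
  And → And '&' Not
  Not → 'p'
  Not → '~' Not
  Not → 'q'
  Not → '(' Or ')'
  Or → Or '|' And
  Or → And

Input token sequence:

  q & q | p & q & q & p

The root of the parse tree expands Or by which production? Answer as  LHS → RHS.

Or → Or '|' And

[Or [Or [And [And [Not q]] & [Not q]]] | [And [And [And [And [Not p]] & [Not q]] & [Not q]] & [Not p]]]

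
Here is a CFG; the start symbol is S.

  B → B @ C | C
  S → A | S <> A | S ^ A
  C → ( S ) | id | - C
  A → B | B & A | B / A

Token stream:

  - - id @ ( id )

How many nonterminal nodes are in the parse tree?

[S [A [B [B [C - [C - [C id]]]] @ [C ( [S [A [B [C id]]]] )]]]]

12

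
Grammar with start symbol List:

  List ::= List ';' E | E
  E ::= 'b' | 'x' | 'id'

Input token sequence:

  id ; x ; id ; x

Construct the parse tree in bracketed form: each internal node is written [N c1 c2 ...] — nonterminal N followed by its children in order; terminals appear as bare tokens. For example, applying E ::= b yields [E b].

[List [List [List [List [E id]] ; [E x]] ; [E id]] ; [E x]]

List
List ; E
List ; E ; E
List ; E ; E ; E
E ; E ; E ; E
id ; E ; E ; E
id ; x ; E ; E
id ; x ; id ; E
id ; x ; id ; x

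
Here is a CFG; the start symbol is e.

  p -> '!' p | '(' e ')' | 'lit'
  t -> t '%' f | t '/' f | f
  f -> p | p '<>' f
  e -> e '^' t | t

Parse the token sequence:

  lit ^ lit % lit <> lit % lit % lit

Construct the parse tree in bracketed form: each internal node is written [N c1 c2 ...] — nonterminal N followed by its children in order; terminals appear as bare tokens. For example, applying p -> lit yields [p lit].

e
e ^ t
t ^ t
f ^ t
p ^ t
lit ^ t
lit ^ t % f
lit ^ t % f % f
lit ^ t % f % f % f
lit ^ f % f % f % f
lit ^ p % f % f % f
lit ^ lit % f % f % f
lit ^ lit % p <> f % f % f
lit ^ lit % lit <> f % f % f
lit ^ lit % lit <> p % f % f
lit ^ lit % lit <> lit % f % f
lit ^ lit % lit <> lit % p % f
lit ^ lit % lit <> lit % lit % f
lit ^ lit % lit <> lit % lit % p
lit ^ lit % lit <> lit % lit % lit

[e [e [t [f [p lit]]]] ^ [t [t [t [t [f [p lit]]] % [f [p lit] <> [f [p lit]]]] % [f [p lit]]] % [f [p lit]]]]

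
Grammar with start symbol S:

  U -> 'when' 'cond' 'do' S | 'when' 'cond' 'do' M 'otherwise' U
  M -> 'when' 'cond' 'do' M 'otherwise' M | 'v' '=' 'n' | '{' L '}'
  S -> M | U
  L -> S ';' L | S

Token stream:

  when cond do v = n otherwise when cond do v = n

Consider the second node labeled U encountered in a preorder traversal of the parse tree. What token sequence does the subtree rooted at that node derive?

when cond do v = n

[S [U when cond do [M v = n] otherwise [U when cond do [S [M v = n]]]]]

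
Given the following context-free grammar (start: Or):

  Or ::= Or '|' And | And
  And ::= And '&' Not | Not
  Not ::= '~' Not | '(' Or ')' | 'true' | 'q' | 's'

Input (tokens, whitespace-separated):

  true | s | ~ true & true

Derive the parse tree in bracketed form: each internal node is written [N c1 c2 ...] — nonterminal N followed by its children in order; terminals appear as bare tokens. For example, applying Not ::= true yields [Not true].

[Or [Or [Or [And [Not true]]] | [And [Not s]]] | [And [And [Not ~ [Not true]]] & [Not true]]]

Or
Or | And
Or | And | And
And | And | And
Not | And | And
true | And | And
true | Not | And
true | s | And
true | s | And & Not
true | s | Not & Not
true | s | ~ Not & Not
true | s | ~ true & Not
true | s | ~ true & true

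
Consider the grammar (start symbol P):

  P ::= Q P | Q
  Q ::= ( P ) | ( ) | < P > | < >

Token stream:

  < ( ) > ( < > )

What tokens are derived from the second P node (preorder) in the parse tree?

[P [Q < [P [Q ( )]] >] [P [Q ( [P [Q < >]] )]]]

( )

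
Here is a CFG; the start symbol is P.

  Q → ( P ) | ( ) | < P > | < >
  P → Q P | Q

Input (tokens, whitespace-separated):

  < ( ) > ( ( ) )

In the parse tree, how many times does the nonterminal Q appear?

[P [Q < [P [Q ( )]] >] [P [Q ( [P [Q ( )]] )]]]

4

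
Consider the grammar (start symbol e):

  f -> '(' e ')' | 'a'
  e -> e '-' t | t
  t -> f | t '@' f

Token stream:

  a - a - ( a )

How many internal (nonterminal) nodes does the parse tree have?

[e [e [e [t [f a]]] - [t [f a]]] - [t [f ( [e [t [f a]]] )]]]

12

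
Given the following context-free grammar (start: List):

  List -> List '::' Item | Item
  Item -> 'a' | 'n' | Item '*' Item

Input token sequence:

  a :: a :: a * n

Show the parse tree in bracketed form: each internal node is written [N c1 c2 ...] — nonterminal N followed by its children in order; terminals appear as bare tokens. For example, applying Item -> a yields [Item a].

List
List :: Item
List :: Item :: Item
Item :: Item :: Item
a :: Item :: Item
a :: a :: Item
a :: a :: Item * Item
a :: a :: a * Item
a :: a :: a * n

[List [List [List [Item a]] :: [Item a]] :: [Item [Item a] * [Item n]]]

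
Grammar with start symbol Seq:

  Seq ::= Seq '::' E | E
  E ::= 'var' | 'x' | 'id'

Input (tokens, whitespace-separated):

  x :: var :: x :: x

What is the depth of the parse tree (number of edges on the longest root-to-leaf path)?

[Seq [Seq [Seq [Seq [E x]] :: [E var]] :: [E x]] :: [E x]]

5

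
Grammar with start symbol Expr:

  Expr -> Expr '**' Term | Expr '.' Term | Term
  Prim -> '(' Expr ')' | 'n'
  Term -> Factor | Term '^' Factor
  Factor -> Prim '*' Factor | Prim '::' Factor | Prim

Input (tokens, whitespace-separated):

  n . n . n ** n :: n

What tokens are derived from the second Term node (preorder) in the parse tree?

n

[Expr [Expr [Expr [Expr [Term [Factor [Prim n]]]] . [Term [Factor [Prim n]]]] . [Term [Factor [Prim n]]]] ** [Term [Factor [Prim n] :: [Factor [Prim n]]]]]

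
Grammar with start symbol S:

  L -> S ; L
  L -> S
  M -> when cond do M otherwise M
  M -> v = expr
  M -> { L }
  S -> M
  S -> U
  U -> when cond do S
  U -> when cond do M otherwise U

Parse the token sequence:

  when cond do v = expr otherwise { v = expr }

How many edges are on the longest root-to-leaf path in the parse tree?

6

[S [M when cond do [M v = expr] otherwise [M { [L [S [M v = expr]]] }]]]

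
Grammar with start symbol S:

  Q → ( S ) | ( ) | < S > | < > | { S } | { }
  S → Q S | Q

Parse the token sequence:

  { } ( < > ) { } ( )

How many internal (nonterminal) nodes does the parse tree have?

[S [Q { }] [S [Q ( [S [Q < >]] )] [S [Q { }] [S [Q ( )]]]]]

10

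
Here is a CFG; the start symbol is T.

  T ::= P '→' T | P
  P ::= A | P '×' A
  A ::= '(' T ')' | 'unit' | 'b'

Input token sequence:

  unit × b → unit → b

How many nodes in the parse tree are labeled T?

3

[T [P [P [A unit]] × [A b]] → [T [P [A unit]] → [T [P [A b]]]]]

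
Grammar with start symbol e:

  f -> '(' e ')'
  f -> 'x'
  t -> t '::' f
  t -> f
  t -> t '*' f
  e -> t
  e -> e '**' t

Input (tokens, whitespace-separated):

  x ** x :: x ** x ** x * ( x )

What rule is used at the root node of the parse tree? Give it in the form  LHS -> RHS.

e -> e '**' t

[e [e [e [e [t [f x]]] ** [t [t [f x]] :: [f x]]] ** [t [f x]]] ** [t [t [f x]] * [f ( [e [t [f x]]] )]]]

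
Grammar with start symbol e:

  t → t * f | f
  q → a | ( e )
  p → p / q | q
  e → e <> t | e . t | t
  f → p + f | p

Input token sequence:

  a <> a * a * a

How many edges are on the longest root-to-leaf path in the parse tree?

[e [e [t [f [p [q a]]]]] <> [t [t [t [f [p [q a]]]] * [f [p [q a]]]] * [f [p [q a]]]]]

7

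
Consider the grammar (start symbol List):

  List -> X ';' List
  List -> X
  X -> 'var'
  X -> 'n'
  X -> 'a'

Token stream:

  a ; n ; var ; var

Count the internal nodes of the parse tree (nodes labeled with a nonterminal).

8

[List [X a] ; [List [X n] ; [List [X var] ; [List [X var]]]]]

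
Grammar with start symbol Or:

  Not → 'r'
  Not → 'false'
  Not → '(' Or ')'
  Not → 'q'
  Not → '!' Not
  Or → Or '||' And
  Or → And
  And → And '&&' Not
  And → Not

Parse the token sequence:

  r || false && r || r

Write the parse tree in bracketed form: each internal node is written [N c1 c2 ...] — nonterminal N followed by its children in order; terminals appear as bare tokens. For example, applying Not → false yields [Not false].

Or
Or || And
Or || And || And
And || And || And
Not || And || And
r || And || And
r || And && Not || And
r || Not && Not || And
r || false && Not || And
r || false && r || And
r || false && r || Not
r || false && r || r

[Or [Or [Or [And [Not r]]] || [And [And [Not false]] && [Not r]]] || [And [Not r]]]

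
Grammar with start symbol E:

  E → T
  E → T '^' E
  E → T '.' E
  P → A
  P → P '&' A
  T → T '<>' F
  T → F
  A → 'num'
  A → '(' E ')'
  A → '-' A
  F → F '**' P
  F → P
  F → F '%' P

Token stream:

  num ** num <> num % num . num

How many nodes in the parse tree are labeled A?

[E [T [T [F [F [P [A num]]] ** [P [A num]]]] <> [F [F [P [A num]]] % [P [A num]]]] . [E [T [F [P [A num]]]]]]

5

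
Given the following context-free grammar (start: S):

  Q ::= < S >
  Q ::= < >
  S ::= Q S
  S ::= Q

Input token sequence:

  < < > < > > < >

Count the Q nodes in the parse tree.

[S [Q < [S [Q < >] [S [Q < >]]] >] [S [Q < >]]]

4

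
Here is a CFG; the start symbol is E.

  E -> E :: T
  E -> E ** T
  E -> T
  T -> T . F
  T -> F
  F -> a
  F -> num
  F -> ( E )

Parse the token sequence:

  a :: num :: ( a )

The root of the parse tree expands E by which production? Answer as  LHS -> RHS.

E -> E :: T

[E [E [E [T [F a]]] :: [T [F num]]] :: [T [F ( [E [T [F a]]] )]]]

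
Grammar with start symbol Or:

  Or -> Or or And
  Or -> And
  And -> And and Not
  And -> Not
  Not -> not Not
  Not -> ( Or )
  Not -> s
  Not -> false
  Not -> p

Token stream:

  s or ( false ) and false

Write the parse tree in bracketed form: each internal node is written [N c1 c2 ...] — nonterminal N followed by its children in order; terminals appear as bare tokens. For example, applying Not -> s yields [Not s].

[Or [Or [And [Not s]]] or [And [And [Not ( [Or [And [Not false]]] )]] and [Not false]]]

Or
Or or And
And or And
Not or And
s or And
s or And and Not
s or Not and Not
s or ( Or ) and Not
s or ( And ) and Not
s or ( Not ) and Not
s or ( false ) and Not
s or ( false ) and false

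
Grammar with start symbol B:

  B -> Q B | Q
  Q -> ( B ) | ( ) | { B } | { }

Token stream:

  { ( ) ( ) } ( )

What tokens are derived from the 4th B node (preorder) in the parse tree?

( )

[B [Q { [B [Q ( )] [B [Q ( )]]] }] [B [Q ( )]]]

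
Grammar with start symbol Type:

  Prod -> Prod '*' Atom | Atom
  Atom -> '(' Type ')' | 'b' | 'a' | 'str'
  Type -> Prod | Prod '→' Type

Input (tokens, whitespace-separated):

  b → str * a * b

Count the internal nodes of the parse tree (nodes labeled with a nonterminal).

10

[Type [Prod [Atom b]] → [Type [Prod [Prod [Prod [Atom str]] * [Atom a]] * [Atom b]]]]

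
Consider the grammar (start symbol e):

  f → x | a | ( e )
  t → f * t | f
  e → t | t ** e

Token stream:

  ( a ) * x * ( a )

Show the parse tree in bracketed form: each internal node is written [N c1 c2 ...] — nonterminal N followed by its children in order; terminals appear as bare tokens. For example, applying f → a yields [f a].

e
t
f * t
( e ) * t
( t ) * t
( f ) * t
( a ) * t
( a ) * f * t
( a ) * x * t
( a ) * x * f
( a ) * x * ( e )
( a ) * x * ( t )
( a ) * x * ( f )
( a ) * x * ( a )

[e [t [f ( [e [t [f a]]] )] * [t [f x] * [t [f ( [e [t [f a]]] )]]]]]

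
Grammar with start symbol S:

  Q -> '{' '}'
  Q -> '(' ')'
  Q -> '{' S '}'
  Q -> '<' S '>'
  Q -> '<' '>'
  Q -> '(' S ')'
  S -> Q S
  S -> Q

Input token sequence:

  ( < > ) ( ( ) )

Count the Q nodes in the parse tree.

[S [Q ( [S [Q < >]] )] [S [Q ( [S [Q ( )]] )]]]

4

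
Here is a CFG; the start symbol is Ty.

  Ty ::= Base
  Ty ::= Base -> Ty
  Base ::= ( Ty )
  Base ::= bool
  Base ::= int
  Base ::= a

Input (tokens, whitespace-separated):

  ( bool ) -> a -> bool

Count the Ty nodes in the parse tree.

[Ty [Base ( [Ty [Base bool]] )] -> [Ty [Base a] -> [Ty [Base bool]]]]

4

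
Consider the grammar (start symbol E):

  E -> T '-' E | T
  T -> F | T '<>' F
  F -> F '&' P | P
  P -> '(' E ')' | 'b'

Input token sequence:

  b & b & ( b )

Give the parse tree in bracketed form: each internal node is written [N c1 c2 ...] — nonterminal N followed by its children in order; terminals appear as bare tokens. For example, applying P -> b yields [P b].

[E [T [F [F [F [P b]] & [P b]] & [P ( [E [T [F [P b]]]] )]]]]

E
T
F
F & P
F & P & P
P & P & P
b & P & P
b & b & P
b & b & ( E )
b & b & ( T )
b & b & ( F )
b & b & ( P )
b & b & ( b )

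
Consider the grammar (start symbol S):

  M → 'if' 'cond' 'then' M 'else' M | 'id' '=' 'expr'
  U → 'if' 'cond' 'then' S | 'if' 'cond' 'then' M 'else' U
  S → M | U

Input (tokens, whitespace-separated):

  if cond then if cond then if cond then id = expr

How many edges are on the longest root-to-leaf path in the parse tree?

8

[S [U if cond then [S [U if cond then [S [U if cond then [S [M id = expr]]]]]]]]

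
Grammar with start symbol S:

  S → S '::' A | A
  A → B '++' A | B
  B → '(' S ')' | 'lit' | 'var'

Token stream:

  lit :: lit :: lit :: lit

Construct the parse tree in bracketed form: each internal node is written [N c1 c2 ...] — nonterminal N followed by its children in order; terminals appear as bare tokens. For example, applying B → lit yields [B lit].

[S [S [S [S [A [B lit]]] :: [A [B lit]]] :: [A [B lit]]] :: [A [B lit]]]

S
S :: A
S :: A :: A
S :: A :: A :: A
A :: A :: A :: A
B :: A :: A :: A
lit :: A :: A :: A
lit :: B :: A :: A
lit :: lit :: A :: A
lit :: lit :: B :: A
lit :: lit :: lit :: A
lit :: lit :: lit :: B
lit :: lit :: lit :: lit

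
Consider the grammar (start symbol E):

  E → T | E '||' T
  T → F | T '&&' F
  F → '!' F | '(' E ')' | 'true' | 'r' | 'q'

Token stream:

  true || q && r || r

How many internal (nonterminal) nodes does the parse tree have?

[E [E [E [T [F true]]] || [T [T [F q]] && [F r]]] || [T [F r]]]

11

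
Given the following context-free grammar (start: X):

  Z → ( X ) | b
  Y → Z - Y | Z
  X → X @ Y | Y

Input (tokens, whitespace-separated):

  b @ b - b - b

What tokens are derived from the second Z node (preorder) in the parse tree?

b

[X [X [Y [Z b]]] @ [Y [Z b] - [Y [Z b] - [Y [Z b]]]]]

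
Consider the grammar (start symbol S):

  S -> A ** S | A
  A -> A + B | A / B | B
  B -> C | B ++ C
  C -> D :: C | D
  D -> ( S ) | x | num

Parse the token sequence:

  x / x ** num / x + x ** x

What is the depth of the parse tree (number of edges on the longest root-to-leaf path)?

8

[S [A [A [B [C [D x]]]] / [B [C [D x]]]] ** [S [A [A [A [B [C [D num]]]] / [B [C [D x]]]] + [B [C [D x]]]] ** [S [A [B [C [D x]]]]]]]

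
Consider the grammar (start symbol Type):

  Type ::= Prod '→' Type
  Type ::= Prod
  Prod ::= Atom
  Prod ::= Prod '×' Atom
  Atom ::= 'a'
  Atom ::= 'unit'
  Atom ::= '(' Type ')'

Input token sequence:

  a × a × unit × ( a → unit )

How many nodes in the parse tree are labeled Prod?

6

[Type [Prod [Prod [Prod [Prod [Atom a]] × [Atom a]] × [Atom unit]] × [Atom ( [Type [Prod [Atom a]] → [Type [Prod [Atom unit]]]] )]]]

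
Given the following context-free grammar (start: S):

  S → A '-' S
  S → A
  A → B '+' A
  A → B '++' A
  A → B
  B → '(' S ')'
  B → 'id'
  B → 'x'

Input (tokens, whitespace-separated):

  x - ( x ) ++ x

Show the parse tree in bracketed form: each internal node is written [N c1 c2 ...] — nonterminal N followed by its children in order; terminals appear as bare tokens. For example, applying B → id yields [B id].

[S [A [B x]] - [S [A [B ( [S [A [B x]]] )] ++ [A [B x]]]]]

S
A - S
B - S
x - S
x - A
x - B ++ A
x - ( S ) ++ A
x - ( A ) ++ A
x - ( B ) ++ A
x - ( x ) ++ A
x - ( x ) ++ B
x - ( x ) ++ x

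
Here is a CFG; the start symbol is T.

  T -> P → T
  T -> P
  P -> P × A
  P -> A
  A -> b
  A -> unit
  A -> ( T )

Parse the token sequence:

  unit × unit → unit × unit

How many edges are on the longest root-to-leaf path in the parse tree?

[T [P [P [A unit]] × [A unit]] → [T [P [P [A unit]] × [A unit]]]]

5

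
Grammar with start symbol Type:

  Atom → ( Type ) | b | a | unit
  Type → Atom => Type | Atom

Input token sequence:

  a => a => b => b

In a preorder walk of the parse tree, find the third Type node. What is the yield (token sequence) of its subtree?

[Type [Atom a] => [Type [Atom a] => [Type [Atom b] => [Type [Atom b]]]]]

b => b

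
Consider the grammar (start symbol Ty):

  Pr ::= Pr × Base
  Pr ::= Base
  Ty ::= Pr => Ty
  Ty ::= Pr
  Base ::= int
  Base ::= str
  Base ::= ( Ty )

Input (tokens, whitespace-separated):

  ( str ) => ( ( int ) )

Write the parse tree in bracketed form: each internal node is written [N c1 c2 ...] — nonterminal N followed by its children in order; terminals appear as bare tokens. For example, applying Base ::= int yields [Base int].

[Ty [Pr [Base ( [Ty [Pr [Base str]]] )]] => [Ty [Pr [Base ( [Ty [Pr [Base ( [Ty [Pr [Base int]]] )]]] )]]]]

Ty
Pr => Ty
Base => Ty
( Ty ) => Ty
( Pr ) => Ty
( Base ) => Ty
( str ) => Ty
( str ) => Pr
( str ) => Base
( str ) => ( Ty )
( str ) => ( Pr )
( str ) => ( Base )
( str ) => ( ( Ty ) )
( str ) => ( ( Pr ) )
( str ) => ( ( Base ) )
( str ) => ( ( int ) )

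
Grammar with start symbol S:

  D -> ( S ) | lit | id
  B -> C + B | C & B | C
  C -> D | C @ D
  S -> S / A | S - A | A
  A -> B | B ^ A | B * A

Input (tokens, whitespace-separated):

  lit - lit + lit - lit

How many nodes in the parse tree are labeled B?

[S [S [S [A [B [C [D lit]]]]] - [A [B [C [D lit]] + [B [C [D lit]]]]]] - [A [B [C [D lit]]]]]

4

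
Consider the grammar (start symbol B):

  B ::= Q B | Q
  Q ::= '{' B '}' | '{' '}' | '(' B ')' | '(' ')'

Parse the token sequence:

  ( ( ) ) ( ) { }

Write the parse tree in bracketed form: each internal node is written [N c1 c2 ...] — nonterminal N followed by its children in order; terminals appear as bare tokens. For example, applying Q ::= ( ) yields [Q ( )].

B
Q B
( B ) B
( Q ) B
( ( ) ) B
( ( ) ) Q B
( ( ) ) ( ) B
( ( ) ) ( ) Q
( ( ) ) ( ) { }

[B [Q ( [B [Q ( )]] )] [B [Q ( )] [B [Q { }]]]]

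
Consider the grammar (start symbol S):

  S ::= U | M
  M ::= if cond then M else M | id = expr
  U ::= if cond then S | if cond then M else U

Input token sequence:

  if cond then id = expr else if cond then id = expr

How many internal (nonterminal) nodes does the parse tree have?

6

[S [U if cond then [M id = expr] else [U if cond then [S [M id = expr]]]]]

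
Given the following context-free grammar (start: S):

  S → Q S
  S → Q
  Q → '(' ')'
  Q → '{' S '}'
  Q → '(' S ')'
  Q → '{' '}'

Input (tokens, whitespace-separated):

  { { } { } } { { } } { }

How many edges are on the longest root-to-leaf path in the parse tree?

[S [Q { [S [Q { }] [S [Q { }]]] }] [S [Q { [S [Q { }]] }] [S [Q { }]]]]

5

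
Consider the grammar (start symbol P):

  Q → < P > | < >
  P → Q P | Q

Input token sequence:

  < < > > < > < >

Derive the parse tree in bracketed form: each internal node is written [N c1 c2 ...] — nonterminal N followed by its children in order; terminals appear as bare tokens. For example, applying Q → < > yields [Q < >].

[P [Q < [P [Q < >]] >] [P [Q < >] [P [Q < >]]]]

P
Q P
< P > P
< Q > P
< < > > P
< < > > Q P
< < > > < > P
< < > > < > Q
< < > > < > < >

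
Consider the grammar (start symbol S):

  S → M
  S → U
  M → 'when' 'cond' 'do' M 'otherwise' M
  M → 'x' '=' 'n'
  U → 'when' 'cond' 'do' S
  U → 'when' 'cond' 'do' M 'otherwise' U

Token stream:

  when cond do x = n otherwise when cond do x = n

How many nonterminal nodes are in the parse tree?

6

[S [U when cond do [M x = n] otherwise [U when cond do [S [M x = n]]]]]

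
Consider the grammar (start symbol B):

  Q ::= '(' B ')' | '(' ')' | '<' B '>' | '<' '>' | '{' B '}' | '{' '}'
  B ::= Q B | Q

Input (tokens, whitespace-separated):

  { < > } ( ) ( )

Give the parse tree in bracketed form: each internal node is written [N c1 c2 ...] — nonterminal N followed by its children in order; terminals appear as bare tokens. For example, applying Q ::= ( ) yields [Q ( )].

[B [Q { [B [Q < >]] }] [B [Q ( )] [B [Q ( )]]]]

B
Q B
{ B } B
{ Q } B
{ < > } B
{ < > } Q B
{ < > } ( ) B
{ < > } ( ) Q
{ < > } ( ) ( )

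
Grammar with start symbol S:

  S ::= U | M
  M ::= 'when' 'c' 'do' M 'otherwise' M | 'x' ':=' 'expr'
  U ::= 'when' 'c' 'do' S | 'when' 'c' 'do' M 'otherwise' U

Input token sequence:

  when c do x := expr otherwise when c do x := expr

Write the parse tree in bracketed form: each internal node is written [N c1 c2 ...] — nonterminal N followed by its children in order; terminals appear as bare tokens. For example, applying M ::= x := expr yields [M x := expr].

[S [U when c do [M x := expr] otherwise [U when c do [S [M x := expr]]]]]

S
U
when c do M otherwise U
when c do x := expr otherwise U
when c do x := expr otherwise when c do S
when c do x := expr otherwise when c do M
when c do x := expr otherwise when c do x := expr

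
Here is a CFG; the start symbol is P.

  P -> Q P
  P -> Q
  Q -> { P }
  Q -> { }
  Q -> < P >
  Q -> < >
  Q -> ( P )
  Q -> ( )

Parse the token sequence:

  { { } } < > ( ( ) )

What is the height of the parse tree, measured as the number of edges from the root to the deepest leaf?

[P [Q { [P [Q { }]] }] [P [Q < >] [P [Q ( [P [Q ( )]] )]]]]

6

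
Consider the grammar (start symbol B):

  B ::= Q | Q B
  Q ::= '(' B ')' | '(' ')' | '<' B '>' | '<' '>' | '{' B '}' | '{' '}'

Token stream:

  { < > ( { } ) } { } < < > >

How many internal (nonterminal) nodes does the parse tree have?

14

[B [Q { [B [Q < >] [B [Q ( [B [Q { }]] )]]] }] [B [Q { }] [B [Q < [B [Q < >]] >]]]]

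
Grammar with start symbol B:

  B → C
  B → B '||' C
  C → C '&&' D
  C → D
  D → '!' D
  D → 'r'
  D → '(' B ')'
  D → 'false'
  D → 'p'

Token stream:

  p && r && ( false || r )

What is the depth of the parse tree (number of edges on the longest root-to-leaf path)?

7

[B [C [C [C [D p]] && [D r]] && [D ( [B [B [C [D false]]] || [C [D r]]] )]]]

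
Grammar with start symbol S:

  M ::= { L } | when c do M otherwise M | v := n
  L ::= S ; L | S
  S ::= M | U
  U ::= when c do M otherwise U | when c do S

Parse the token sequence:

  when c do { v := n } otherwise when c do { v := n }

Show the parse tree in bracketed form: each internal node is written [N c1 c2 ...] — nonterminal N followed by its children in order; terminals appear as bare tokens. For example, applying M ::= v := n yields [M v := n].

[S [U when c do [M { [L [S [M v := n]]] }] otherwise [U when c do [S [M { [L [S [M v := n]]] }]]]]]

S
U
when c do M otherwise U
when c do { L } otherwise U
when c do { S } otherwise U
when c do { M } otherwise U
when c do { v := n } otherwise U
when c do { v := n } otherwise when c do S
when c do { v := n } otherwise when c do M
when c do { v := n } otherwise when c do { L }
when c do { v := n } otherwise when c do { S }
when c do { v := n } otherwise when c do { M }
when c do { v := n } otherwise when c do { v := n }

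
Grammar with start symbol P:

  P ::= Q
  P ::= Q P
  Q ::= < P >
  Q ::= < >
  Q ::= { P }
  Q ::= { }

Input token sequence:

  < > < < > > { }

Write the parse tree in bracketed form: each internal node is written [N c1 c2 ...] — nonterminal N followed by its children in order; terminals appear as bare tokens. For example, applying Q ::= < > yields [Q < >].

P
Q P
< > P
< > Q P
< > < P > P
< > < Q > P
< > < < > > P
< > < < > > Q
< > < < > > { }

[P [Q < >] [P [Q < [P [Q < >]] >] [P [Q { }]]]]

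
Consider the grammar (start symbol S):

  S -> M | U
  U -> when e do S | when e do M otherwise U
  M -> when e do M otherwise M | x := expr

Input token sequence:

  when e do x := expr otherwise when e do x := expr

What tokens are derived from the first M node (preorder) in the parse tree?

x := expr

[S [U when e do [M x := expr] otherwise [U when e do [S [M x := expr]]]]]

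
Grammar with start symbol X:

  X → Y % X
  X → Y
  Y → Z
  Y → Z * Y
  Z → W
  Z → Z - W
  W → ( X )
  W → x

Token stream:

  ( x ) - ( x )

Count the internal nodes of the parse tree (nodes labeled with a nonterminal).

14

[X [Y [Z [Z [W ( [X [Y [Z [W x]]]] )]] - [W ( [X [Y [Z [W x]]]] )]]]]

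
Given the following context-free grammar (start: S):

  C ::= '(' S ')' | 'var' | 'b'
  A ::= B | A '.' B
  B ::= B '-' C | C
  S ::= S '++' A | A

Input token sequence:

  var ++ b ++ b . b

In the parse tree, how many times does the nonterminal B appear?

[S [S [S [A [B [C var]]]] ++ [A [B [C b]]]] ++ [A [A [B [C b]]] . [B [C b]]]]

4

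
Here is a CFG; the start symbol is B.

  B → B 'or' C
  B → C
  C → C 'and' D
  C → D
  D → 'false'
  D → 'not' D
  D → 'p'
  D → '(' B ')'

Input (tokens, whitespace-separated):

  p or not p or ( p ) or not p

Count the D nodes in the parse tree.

7

[B [B [B [B [C [D p]]] or [C [D not [D p]]]] or [C [D ( [B [C [D p]]] )]]] or [C [D not [D p]]]]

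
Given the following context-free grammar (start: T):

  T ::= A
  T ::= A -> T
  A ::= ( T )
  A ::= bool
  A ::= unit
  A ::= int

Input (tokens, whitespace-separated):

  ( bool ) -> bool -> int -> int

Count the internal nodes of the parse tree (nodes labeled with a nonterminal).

[T [A ( [T [A bool]] )] -> [T [A bool] -> [T [A int] -> [T [A int]]]]]

10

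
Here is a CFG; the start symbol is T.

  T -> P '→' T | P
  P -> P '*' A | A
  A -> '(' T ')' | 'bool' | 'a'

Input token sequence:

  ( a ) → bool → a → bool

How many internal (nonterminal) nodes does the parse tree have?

[T [P [A ( [T [P [A a]]] )]] → [T [P [A bool]] → [T [P [A a]] → [T [P [A bool]]]]]]

15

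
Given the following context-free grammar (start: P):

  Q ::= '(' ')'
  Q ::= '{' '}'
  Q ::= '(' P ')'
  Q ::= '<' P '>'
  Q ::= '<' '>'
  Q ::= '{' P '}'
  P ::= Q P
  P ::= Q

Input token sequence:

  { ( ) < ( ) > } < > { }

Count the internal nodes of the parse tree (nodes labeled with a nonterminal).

12

[P [Q { [P [Q ( )] [P [Q < [P [Q ( )]] >]]] }] [P [Q < >] [P [Q { }]]]]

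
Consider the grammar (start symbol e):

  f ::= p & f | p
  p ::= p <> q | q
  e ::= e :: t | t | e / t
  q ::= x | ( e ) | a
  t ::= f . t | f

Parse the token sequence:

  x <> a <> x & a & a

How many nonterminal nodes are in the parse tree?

[e [t [f [p [p [p [q x]] <> [q a]] <> [q x]] & [f [p [q a]] & [f [p [q a]]]]]]]

15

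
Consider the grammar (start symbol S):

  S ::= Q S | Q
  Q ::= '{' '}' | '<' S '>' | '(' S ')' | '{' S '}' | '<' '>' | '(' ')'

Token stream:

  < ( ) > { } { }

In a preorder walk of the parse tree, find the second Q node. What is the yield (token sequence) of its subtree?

[S [Q < [S [Q ( )]] >] [S [Q { }] [S [Q { }]]]]

( )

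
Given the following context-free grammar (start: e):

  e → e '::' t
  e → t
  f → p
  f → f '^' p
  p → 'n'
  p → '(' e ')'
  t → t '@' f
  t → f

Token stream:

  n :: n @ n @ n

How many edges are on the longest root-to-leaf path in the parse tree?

[e [e [t [f [p n]]]] :: [t [t [t [f [p n]]] @ [f [p n]]] @ [f [p n]]]]

6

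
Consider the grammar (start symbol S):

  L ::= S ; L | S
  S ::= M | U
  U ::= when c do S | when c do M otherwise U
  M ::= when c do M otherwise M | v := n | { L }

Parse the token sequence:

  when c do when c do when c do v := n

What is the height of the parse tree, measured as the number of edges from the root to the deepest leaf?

8

[S [U when c do [S [U when c do [S [U when c do [S [M v := n]]]]]]]]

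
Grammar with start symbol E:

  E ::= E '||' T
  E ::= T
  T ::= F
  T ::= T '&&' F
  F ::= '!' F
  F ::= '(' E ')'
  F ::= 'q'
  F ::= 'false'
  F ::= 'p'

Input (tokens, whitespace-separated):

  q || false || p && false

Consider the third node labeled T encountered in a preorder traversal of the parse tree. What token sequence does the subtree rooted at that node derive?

p && false

[E [E [E [T [F q]]] || [T [F false]]] || [T [T [F p]] && [F false]]]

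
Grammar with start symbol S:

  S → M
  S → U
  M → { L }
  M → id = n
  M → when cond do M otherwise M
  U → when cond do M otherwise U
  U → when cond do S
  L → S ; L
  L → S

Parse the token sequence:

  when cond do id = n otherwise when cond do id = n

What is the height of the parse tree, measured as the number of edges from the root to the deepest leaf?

[S [U when cond do [M id = n] otherwise [U when cond do [S [M id = n]]]]]

5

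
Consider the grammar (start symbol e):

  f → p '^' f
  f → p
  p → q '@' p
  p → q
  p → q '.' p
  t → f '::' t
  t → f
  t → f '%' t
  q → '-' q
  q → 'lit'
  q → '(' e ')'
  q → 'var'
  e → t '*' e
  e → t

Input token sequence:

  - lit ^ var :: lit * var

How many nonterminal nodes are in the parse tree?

[e [t [f [p [q - [q lit]]] ^ [f [p [q var]]]] :: [t [f [p [q lit]]]]] * [e [t [f [p [q var]]]]]]

18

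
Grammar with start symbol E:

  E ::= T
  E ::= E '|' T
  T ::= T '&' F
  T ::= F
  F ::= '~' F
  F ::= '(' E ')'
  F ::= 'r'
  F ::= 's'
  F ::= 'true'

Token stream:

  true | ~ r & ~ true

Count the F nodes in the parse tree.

[E [E [T [F true]]] | [T [T [F ~ [F r]]] & [F ~ [F true]]]]

5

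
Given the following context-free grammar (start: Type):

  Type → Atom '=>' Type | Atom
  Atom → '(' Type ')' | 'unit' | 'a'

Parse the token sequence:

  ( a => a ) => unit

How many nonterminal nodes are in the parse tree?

8

[Type [Atom ( [Type [Atom a] => [Type [Atom a]]] )] => [Type [Atom unit]]]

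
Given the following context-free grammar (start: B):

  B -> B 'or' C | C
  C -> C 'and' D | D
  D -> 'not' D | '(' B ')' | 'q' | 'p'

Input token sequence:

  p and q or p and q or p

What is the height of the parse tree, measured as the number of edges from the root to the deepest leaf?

[B [B [B [C [C [D p]] and [D q]]] or [C [C [D p]] and [D q]]] or [C [D p]]]

6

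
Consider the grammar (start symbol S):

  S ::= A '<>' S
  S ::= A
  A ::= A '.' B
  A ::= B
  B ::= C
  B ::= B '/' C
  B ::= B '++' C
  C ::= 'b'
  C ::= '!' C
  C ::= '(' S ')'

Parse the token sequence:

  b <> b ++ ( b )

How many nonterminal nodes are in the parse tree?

[S [A [B [C b]]] <> [S [A [B [B [C b]] ++ [C ( [S [A [B [C b]]]] )]]]]]

14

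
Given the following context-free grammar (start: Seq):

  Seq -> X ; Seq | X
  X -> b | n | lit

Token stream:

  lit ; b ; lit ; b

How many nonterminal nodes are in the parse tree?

8

[Seq [X lit] ; [Seq [X b] ; [Seq [X lit] ; [Seq [X b]]]]]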